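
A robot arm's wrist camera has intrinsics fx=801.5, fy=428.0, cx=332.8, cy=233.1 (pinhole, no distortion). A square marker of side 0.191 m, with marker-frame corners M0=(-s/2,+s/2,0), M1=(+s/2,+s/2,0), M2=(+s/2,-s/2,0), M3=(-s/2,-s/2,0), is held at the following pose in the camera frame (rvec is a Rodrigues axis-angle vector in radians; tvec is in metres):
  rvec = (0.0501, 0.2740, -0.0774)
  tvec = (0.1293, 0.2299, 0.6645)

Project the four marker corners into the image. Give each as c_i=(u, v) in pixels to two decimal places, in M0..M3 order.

Intrinsics K: fx=801.5, fy=428.0, cx=332.8, cy=233.1
Marker side s = 0.191 m; corners in marker frame (Z=0):
  M0 = (-0.0955, +0.0955, 0)
  M1 = (+0.0955, +0.0955, 0)
  M2 = (+0.0955, -0.0955, 0)
  M3 = (-0.0955, -0.0955, 0)
rvec = (0.0501, 0.2740, -0.0774), |rvec| = θ = 0.28910 rad = 16.564°
Rodrigues: sinθ=0.28509, 1−cosθ=0.04150; R = I + sinθ·[k]× + (1−cosθ)·[k]×²:
    [+0.95975 +0.08314 +0.26827]
    [-0.06951 +0.99578 -0.05994]
    [-0.27212 +0.03887 +0.96148]
t = (0.1293, 0.2299, 0.6645) m
M0: Pc = R·M0+t = (+0.04558, +0.33164, +0.69420); u = 801.5·(+0.04558)/0.69420 + 332.8 = 385.4299, v = 428.0·(+0.33164)/0.69420 + 233.1 = 437.5652
M1: Pc = R·M1+t = (+0.22890, +0.31836, +0.64222); u = 801.5·(+0.22890)/0.64222 + 332.8 = 618.4636, v = 428.0·(+0.31836)/0.64222 + 233.1 = 445.2649
M2: Pc = R·M2+t = (+0.21302, +0.12816, +0.63480); u = 801.5·(+0.21302)/0.63480 + 332.8 = 601.7545, v = 428.0·(+0.12816)/0.63480 + 233.1 = 319.5124
M3: Pc = R·M3+t = (+0.02970, +0.14144, +0.68678); u = 801.5·(+0.02970)/0.68678 + 332.8 = 367.4659, v = 428.0·(+0.14144)/0.68678 + 233.1 = 321.2466

c0=(385.43, 437.57) c1=(618.46, 445.26) c2=(601.75, 319.51) c3=(367.47, 321.25)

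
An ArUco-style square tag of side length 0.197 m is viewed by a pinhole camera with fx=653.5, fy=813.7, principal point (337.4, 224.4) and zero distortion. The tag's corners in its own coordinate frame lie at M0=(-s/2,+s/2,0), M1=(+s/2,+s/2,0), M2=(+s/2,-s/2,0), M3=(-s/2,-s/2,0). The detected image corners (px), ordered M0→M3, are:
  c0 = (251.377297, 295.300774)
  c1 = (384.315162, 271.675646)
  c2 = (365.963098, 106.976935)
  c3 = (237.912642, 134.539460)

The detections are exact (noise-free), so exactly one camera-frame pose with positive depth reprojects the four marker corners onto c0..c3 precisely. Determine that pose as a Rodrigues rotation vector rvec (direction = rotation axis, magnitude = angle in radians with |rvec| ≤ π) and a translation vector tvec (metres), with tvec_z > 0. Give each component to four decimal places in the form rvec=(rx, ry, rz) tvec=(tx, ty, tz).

Intrinsics K: fx=653.5, fy=813.7, cx=337.4, cy=224.4
Marker side s = 0.197 m; corners in marker frame (Z=0):
  M0 = (-0.0985, +0.0985, 0)
  M1 = (+0.0985, +0.0985, 0)
  M2 = (+0.0985, -0.0985, 0)
  M3 = (-0.0985, -0.0985, 0)
Detected image corners:
  c0 = (251.377297, 295.300774) px
  c1 = (384.315162, 271.675646) px
  c2 = (365.963098, 106.976935) px
  c3 = (237.912642, 134.539460) px
Planar DLT: solve 8×8 A·h = b for H (H[2,2]=1):
  H  [+615.75966 +27.31530 +308.79435]
  H  [-160.37519 +791.15846 +200.93481]
  H  [-0.14985 -0.17185 +1.00000]
B = K⁻¹H; ‖b₁‖=1.042274, ‖b₂‖=1.042274; λ = 2/(‖b₁‖+‖b₂‖) = 0.959440, sign → tz>0 ⇒ λ=+0.959440
r₁ = λ·B[:,0] = (+0.97826,-0.14945,-0.14377); r₂ = λ·B[:,1] = (+0.12523,+0.97833,-0.16488)
r₃ = r₁×r₂ = (+0.16530,+0.14329,+0.97578); SVD([r₁ r₂ r₃]) → R = UVᵀ:
  R  [+0.97826 +0.12523 +0.16530]
  R  [-0.14945 +0.97833 +0.14329]
  R  [-0.14377 -0.16488 +0.97578]
t = (-0.04200, -0.02767, +0.95944) m
tr R = 2.932371; θ = arccos((tr R − 1)/2) = 0.260794 rad = 14.942°
axis k = ((R−Rᵀ)₃₂, (R−Rᵀ)₁₃, (R−Rᵀ)₂₁) / (2 sinθ) = (-0.597580, +0.599326, -0.532641)
rvec = θ·k = (-0.155845, +0.156301, -0.138909)

rvec=(-0.1558, 0.1563, -0.1389) tvec=(-0.0420, -0.0277, 0.9594)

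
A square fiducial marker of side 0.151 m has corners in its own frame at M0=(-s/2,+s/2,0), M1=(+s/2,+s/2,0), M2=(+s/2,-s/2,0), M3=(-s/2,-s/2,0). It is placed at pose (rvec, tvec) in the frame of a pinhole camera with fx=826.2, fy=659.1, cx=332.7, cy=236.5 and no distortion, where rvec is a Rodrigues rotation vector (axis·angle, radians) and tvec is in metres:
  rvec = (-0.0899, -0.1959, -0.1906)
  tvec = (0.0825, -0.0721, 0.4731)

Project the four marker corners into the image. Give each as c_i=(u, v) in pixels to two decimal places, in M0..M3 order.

c0=(377.71, 258.73) c1=(623.56, 220.40) c2=(567.60, 23.57) c3=(323.69, 48.09)

Intrinsics K: fx=826.2, fy=659.1, cx=332.7, cy=236.5
Marker side s = 0.151 m; corners in marker frame (Z=0):
  M0 = (-0.0755, +0.0755, 0)
  M1 = (+0.0755, +0.0755, 0)
  M2 = (+0.0755, -0.0755, 0)
  M3 = (-0.0755, -0.0755, 0)
rvec = (-0.0899, -0.1959, -0.1906), |rvec| = θ = 0.28773 rad = 16.486°
Rodrigues: sinθ=0.28377, 1−cosθ=0.04111; R = I + sinθ·[k]× + (1−cosθ)·[k]×²:
    [+0.96290 +0.19673 -0.18470]
    [-0.17924 +0.97795 +0.10721]
    [+0.20172 -0.07012 +0.97693]
t = (0.0825, -0.0721, 0.4731) m
M0: Pc = R·M0+t = (+0.02465, +0.01527, +0.45258); u = 826.2·(+0.02465)/0.45258 + 332.7 = 377.7063, v = 659.1·(+0.01527)/0.45258 + 236.5 = 258.7343
M1: Pc = R·M1+t = (+0.17005, -0.01180, +0.48304); u = 826.2·(+0.17005)/0.48304 + 332.7 = 623.5629, v = 659.1·(-0.01180)/0.48304 + 236.5 = 220.4027
M2: Pc = R·M2+t = (+0.14035, -0.15947, +0.49362); u = 826.2·(+0.14035)/0.49362 + 332.7 = 567.6040, v = 659.1·(-0.15947)/0.49362 + 236.5 = 23.5749
M3: Pc = R·M3+t = (-0.00505, -0.13240, +0.46316); u = 826.2·(-0.00505)/0.46316 + 332.7 = 323.6880, v = 659.1·(-0.13240)/0.46316 + 236.5 = 48.0862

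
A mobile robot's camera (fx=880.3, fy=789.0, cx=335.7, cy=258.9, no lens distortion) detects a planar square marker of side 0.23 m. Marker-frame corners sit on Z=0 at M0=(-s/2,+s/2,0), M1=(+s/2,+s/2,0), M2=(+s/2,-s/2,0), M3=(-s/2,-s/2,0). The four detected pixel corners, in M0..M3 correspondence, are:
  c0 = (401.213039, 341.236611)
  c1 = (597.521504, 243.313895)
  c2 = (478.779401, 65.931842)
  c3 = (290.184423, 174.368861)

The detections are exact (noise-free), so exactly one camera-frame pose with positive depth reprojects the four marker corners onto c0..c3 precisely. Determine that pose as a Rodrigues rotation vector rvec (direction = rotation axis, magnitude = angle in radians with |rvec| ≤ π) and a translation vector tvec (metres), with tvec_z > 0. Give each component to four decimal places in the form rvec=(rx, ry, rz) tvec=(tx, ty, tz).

rvec=(0.0569, 0.2462, -0.5361) tvec=(0.1061, -0.0588, 0.9056)

Intrinsics K: fx=880.3, fy=789.0, cx=335.7, cy=258.9
Marker side s = 0.23 m; corners in marker frame (Z=0):
  M0 = (-0.1150, +0.1150, 0)
  M1 = (+0.1150, +0.1150, 0)
  M2 = (+0.1150, -0.1150, 0)
  M3 = (-0.1150, -0.1150, 0)
Detected image corners:
  c0 = (401.213039, 341.236611) px
  c1 = (597.521504, 243.313895) px
  c2 = (478.779401, 65.931842) px
  c3 = (290.184423, 174.368861) px
Planar DLT: solve 8×8 A·h = b for H (H[2,2]=1):
  H  [+716.28803 +493.86089 +438.83236]
  H  [-504.83704 +745.26593 +207.71510]
  H  [-0.27253 -0.01157 +1.00000]
B = K⁻¹H; ‖b₁‖=1.104195, ‖b₂‖=1.104195; λ = 2/(‖b₁‖+‖b₂‖) = 0.905638, sign → tz>0 ⇒ λ=+0.905638
r₁ = λ·B[:,0] = (+0.83103,-0.49848,-0.24681); r₂ = λ·B[:,1] = (+0.51207,+0.85888,-0.01048)
r₃ = r₁×r₂ = (+0.21721,-0.11767,+0.96901); SVD([r₁ r₂ r₃]) → R = UVᵀ:
  R  [+0.83103 +0.51207 +0.21721]
  R  [-0.49848 +0.85888 -0.11767]
  R  [-0.24681 -0.01048 +0.96901]
t = (+0.10610, -0.05875, +0.90564) m
tr R = 2.658910; θ = arccos((tr R − 1)/2) = 0.592665 rad = 33.957°
axis k = ((R−Rᵀ)₃₂, (R−Rᵀ)₁₃, (R−Rᵀ)₂₁) / (2 sinθ) = (+0.095951, +0.415358, -0.904583)
rvec = θ·k = (+0.056867, +0.246168, -0.536115)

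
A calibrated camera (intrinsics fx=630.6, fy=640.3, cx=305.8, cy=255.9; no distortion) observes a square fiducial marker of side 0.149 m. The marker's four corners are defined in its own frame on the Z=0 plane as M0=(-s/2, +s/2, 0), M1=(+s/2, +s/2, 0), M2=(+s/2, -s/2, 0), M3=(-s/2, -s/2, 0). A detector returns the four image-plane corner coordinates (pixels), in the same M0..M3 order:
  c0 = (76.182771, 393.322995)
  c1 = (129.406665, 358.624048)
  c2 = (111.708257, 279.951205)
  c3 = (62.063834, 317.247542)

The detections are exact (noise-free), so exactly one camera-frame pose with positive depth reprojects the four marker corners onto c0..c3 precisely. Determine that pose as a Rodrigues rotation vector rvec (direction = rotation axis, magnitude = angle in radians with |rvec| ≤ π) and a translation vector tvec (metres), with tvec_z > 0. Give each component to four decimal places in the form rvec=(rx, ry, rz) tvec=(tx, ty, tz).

rvec=(-0.3037, 0.5526, -0.4432) tvec=(-0.3782, 0.1422, 1.1255)

Intrinsics K: fx=630.6, fy=640.3, cx=305.8, cy=255.9
Marker side s = 0.149 m; corners in marker frame (Z=0):
  M0 = (-0.0745, +0.0745, 0)
  M1 = (+0.0745, +0.0745, 0)
  M2 = (+0.0745, -0.0745, 0)
  M3 = (-0.0745, -0.0745, 0)
Detected image corners:
  c0 = (76.182771, 393.322995) px
  c1 = (129.406665, 358.624048) px
  c2 = (111.708257, 279.951205) px
  c3 = (62.063834, 317.247542) px
Planar DLT: solve 8×8 A·h = b for H (H[2,2]=1):
  H  [+308.18929 +73.47637 +93.89321]
  H  [-372.32299 +401.86698 +336.80402]
  H  [-0.38692 -0.34739 +1.00000]
B = K⁻¹H; ‖b₁‖=0.888460, ‖b₂‖=0.888459; λ = 2/(‖b₁‖+‖b₂‖) = 1.125544, sign → tz>0 ⇒ λ=+1.125544
r₁ = λ·B[:,0] = (+0.76127,-0.48044,-0.43549); r₂ = λ·B[:,1] = (+0.32076,+0.86269,-0.39101)
r₃ = r₁×r₂ = (+0.56355,+0.15797,+0.81084); SVD([r₁ r₂ r₃]) → R = UVᵀ:
  R  [+0.76127 +0.32076 +0.56355]
  R  [-0.48044 +0.86269 +0.15797]
  R  [-0.43549 -0.39101 +0.81084]
t = (-0.37823, +0.14222, +1.12554) m
tr R = 2.434790; θ = arccos((tr R − 1)/2) = 0.770740 rad = 44.160°
axis k = ((R−Rᵀ)₃₂, (R−Rᵀ)₁₃, (R−Rᵀ)₂₁) / (2 sinθ) = (-0.394004, +0.717016, -0.575020)
rvec = θ·k = (-0.303675, +0.552633, -0.443191)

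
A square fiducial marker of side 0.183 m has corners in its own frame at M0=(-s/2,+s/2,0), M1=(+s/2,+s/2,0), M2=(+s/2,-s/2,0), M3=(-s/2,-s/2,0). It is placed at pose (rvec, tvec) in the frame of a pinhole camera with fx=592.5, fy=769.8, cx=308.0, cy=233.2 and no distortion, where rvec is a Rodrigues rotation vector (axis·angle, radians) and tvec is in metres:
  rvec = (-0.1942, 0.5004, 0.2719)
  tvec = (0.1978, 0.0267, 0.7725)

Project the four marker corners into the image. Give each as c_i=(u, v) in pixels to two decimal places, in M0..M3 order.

Intrinsics K: fx=592.5, fy=769.8, cx=308.0, cy=233.2
Marker side s = 0.183 m; corners in marker frame (Z=0):
  M0 = (-0.0915, +0.0915, 0)
  M1 = (+0.0915, +0.0915, 0)
  M2 = (+0.0915, -0.0915, 0)
  M3 = (-0.0915, -0.0915, 0)
rvec = (-0.1942, 0.5004, 0.2719), |rvec| = θ = 0.60170 rad = 34.475°
Rodrigues: sinθ=0.56605, 1−cosθ=0.17563; R = I + sinθ·[k]× + (1−cosθ)·[k]×²:
    [+0.84267 -0.30293 +0.44513]
    [+0.20865 +0.94584 +0.24869]
    [-0.49636 -0.11669 +0.86024]
t = (0.1978, 0.0267, 0.7725) m
M0: Pc = R·M0+t = (+0.09298, +0.09415, +0.80724); u = 592.5·(+0.09298)/0.80724 + 308.0 = 376.2441, v = 769.8·(+0.09415)/0.80724 + 233.2 = 322.9865
M1: Pc = R·M1+t = (+0.24719, +0.13234, +0.71641); u = 592.5·(+0.24719)/0.71641 + 308.0 = 512.4343, v = 769.8·(+0.13234)/0.71641 + 233.2 = 375.3989
M2: Pc = R·M2+t = (+0.30262, -0.04075, +0.73776); u = 592.5·(+0.30262)/0.73776 + 308.0 = 551.0379, v = 769.8·(-0.04075)/0.73776 + 233.2 = 190.6768
M3: Pc = R·M3+t = (+0.14841, -0.07894, +0.82859); u = 592.5·(+0.14841)/0.82859 + 308.0 = 414.1257, v = 769.8·(-0.07894)/0.82859 + 233.2 = 159.8652

c0=(376.24, 322.99) c1=(512.43, 375.40) c2=(551.04, 190.68) c3=(414.13, 159.87)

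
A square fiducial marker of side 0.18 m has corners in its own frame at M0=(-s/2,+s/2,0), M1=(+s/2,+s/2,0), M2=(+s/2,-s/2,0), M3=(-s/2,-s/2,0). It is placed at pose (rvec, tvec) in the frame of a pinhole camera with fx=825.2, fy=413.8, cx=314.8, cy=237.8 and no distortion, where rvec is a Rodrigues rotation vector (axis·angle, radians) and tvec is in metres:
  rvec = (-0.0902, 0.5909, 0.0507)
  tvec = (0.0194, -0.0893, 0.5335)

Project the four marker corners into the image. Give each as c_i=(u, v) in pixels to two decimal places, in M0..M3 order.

Intrinsics K: fx=825.2, fy=413.8, cx=314.8, cy=237.8
Marker side s = 0.18 m; corners in marker frame (Z=0):
  M0 = (-0.0900, +0.0900, 0)
  M1 = (+0.0900, +0.0900, 0)
  M2 = (+0.0900, -0.0900, 0)
  M3 = (-0.0900, -0.0900, 0)
rvec = (-0.0902, 0.5909, 0.0507), |rvec| = θ = 0.59989 rad = 34.371°
Rodrigues: sinθ=0.56455, 1−cosθ=0.17460; R = I + sinθ·[k]× + (1−cosθ)·[k]×²:
    [+0.82934 -0.07357 +0.55387]
    [+0.02185 +0.99481 +0.09942]
    [-0.55831 -0.07035 +0.82664]
t = (0.0194, -0.0893, 0.5335) m
M0: Pc = R·M0+t = (-0.06186, -0.00173, +0.57742); u = 825.2·(-0.06186)/0.57742 + 314.8 = 226.3906, v = 413.8·(-0.00173)/0.57742 + 237.8 = 236.5571
M1: Pc = R·M1+t = (+0.08742, +0.00220, +0.47692); u = 825.2·(+0.08742)/0.47692 + 314.8 = 466.0590, v = 413.8·(+0.00220)/0.47692 + 237.8 = 239.7082
M2: Pc = R·M2+t = (+0.10066, -0.17687, +0.48958); u = 825.2·(+0.10066)/0.48958 + 314.8 = 484.4682, v = 413.8·(-0.17687)/0.48958 + 237.8 = 88.3117
M3: Pc = R·M3+t = (-0.04862, -0.18080, +0.59008); u = 825.2·(-0.04862)/0.59008 + 314.8 = 246.8079, v = 413.8·(-0.18080)/0.59008 + 237.8 = 111.0124

c0=(226.39, 236.56) c1=(466.06, 239.71) c2=(484.47, 88.31) c3=(246.81, 111.01)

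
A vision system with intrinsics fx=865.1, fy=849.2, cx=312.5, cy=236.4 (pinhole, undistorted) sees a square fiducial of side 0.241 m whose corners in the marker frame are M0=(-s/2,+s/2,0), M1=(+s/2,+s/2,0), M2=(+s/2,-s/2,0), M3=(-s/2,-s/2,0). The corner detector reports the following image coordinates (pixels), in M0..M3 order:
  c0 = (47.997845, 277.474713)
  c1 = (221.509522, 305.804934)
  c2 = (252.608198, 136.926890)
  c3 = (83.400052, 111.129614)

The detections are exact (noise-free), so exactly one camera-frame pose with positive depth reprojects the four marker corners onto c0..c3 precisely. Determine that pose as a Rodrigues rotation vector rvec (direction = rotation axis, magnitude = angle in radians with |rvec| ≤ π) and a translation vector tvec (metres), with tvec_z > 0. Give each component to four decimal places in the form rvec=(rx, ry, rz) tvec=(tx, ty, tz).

rvec=(-0.1385, 0.0419, 0.1629) tvec=(-0.2215, -0.0416, 1.1878)

Intrinsics K: fx=865.1, fy=849.2, cx=312.5, cy=236.4
Marker side s = 0.241 m; corners in marker frame (Z=0):
  M0 = (-0.1205, +0.1205, 0)
  M1 = (+0.1205, +0.1205, 0)
  M2 = (+0.1205, -0.1205, 0)
  M3 = (-0.1205, -0.1205, 0)
Detected image corners:
  c0 = (47.997845, 277.474713) px
  c1 = (221.509522, 305.804934) px
  c2 = (252.608198, 136.926890) px
  c3 = (83.400052, 111.129614) px
Planar DLT: solve 8×8 A·h = b for H (H[2,2]=1):
  H  [+704.18140 -155.09799 +151.14567]
  H  [+102.98065 +672.00367 +206.62198]
  H  [-0.04449 -0.11284 +1.00000]
B = K⁻¹H; ‖b₁‖=0.841925, ‖b₂‖=0.841925; λ = 2/(‖b₁‖+‖b₂‖) = 1.187754, sign → tz>0 ⇒ λ=+1.187754
r₁ = λ·B[:,0] = (+0.98590,+0.15875,-0.05284); r₂ = λ·B[:,1] = (-0.16453,+0.97722,-0.13403)
r₃ = r₁×r₂ = (+0.03036,+0.14083,+0.98957); SVD([r₁ r₂ r₃]) → R = UVᵀ:
  R  [+0.98590 -0.16453 +0.03036]
  R  [+0.15875 +0.97722 +0.14083]
  R  [-0.05284 -0.13403 +0.98957]
t = (-0.22153, -0.04165, +1.18775) m
tr R = 2.952697; θ = arccos((tr R − 1)/2) = 0.217923 rad = 12.486°
axis k = ((R−Rᵀ)₃₂, (R−Rᵀ)₁₃, (R−Rᵀ)₂₁) / (2 sinθ) = (-0.635642, +0.192404, +0.747623)
rvec = θ·k = (-0.138521, +0.041929, +0.162924)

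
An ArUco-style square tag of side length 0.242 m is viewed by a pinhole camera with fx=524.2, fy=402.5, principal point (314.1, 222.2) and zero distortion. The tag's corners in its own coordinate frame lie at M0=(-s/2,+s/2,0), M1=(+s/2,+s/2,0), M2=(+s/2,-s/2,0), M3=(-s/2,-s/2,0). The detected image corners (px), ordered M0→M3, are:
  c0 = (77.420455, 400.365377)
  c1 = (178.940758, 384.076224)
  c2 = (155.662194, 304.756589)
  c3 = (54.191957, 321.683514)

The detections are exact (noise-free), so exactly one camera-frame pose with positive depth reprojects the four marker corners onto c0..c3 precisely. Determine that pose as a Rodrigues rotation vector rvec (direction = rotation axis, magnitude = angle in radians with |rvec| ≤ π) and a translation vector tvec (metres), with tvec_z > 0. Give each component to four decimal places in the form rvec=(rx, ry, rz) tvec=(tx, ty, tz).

rvec=(0.0106, 0.0379, -0.2193) tvec=(-0.4530, 0.3896, 1.2008)

Intrinsics K: fx=524.2, fy=402.5, cx=314.1, cy=222.2
Marker side s = 0.242 m; corners in marker frame (Z=0):
  M0 = (-0.1210, +0.1210, 0)
  M1 = (+0.1210, +0.1210, 0)
  M2 = (+0.1210, -0.1210, 0)
  M3 = (-0.1210, -0.1210, 0)
Detected image corners:
  c0 = (77.420455, 400.365377) px
  c1 = (178.940758, 384.076224) px
  c2 = (155.662194, 304.756589) px
  c3 = (54.191957, 321.683514) px
Planar DLT: solve 8×8 A·h = b for H (H[2,2]=1):
  H  [+415.64485 +96.71179 +116.36342]
  H  [-79.99748 +328.33025 +352.77837]
  H  [-0.03224 +0.00535 +1.00000]
B = K⁻¹H; ‖b₁‖=0.832766, ‖b₂‖=0.832766; λ = 2/(‖b₁‖+‖b₂‖) = 1.200818, sign → tz>0 ⇒ λ=+1.200818
r₁ = λ·B[:,0] = (+0.97534,-0.21730,-0.03871); r₂ = λ·B[:,1] = (+0.21770,+0.97600,+0.00642)
r₃ = r₁×r₂ = (+0.03638,-0.01469,+0.99923); SVD([r₁ r₂ r₃]) → R = UVᵀ:
  R  [+0.97534 +0.21770 +0.03638]
  R  [-0.21730 +0.97600 -0.01469]
  R  [-0.03871 +0.00642 +0.99923]
t = (-0.45297, +0.38957, +1.20082) m
tr R = 2.950563; θ = arccos((tr R − 1)/2) = 0.222804 rad = 12.766°
axis k = ((R−Rᵀ)₃₂, (R−Rᵀ)₁₃, (R−Rᵀ)₂₁) / (2 sinθ) = (+0.047768, +0.169921, -0.984299)
rvec = θ·k = (+0.010643, +0.037859, -0.219306)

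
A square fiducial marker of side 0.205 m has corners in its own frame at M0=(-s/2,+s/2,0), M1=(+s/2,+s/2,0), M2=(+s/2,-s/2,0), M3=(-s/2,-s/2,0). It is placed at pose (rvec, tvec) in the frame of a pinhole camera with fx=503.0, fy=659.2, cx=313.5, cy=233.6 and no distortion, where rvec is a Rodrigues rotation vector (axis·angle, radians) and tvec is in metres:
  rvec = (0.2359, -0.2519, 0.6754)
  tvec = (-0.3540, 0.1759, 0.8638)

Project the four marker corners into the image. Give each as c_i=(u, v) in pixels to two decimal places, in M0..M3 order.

c0=(18.20, 384.36) c1=(123.86, 460.89) c2=(192.97, 351.98) c3=(89.06, 264.60)

Intrinsics K: fx=503.0, fy=659.2, cx=313.5, cy=233.6
Marker side s = 0.205 m; corners in marker frame (Z=0):
  M0 = (-0.1025, +0.1025, 0)
  M1 = (+0.1025, +0.1025, 0)
  M2 = (+0.1025, -0.1025, 0)
  M3 = (-0.1025, -0.1025, 0)
rvec = (0.2359, -0.2519, 0.6754), |rvec| = θ = 0.75846 rad = 43.457°
Rodrigues: sinθ=0.68781, 1−cosθ=0.27411; R = I + sinθ·[k]× + (1−cosθ)·[k]×²:
    [+0.75241 -0.64080 -0.15252]
    [+0.58417 +0.75613 -0.29499]
    [+0.30435 +0.13286 +0.94325]
t = (-0.3540, 0.1759, 0.8638) m
M0: Pc = R·M0+t = (-0.49680, +0.19353, +0.84622); u = 503.0·(-0.49680)/0.84622 + 313.5 = 18.1967, v = 659.2·(+0.19353)/0.84622 + 233.6 = 384.3552
M1: Pc = R·M1+t = (-0.34256, +0.31328, +0.90861); u = 503.0·(-0.34256)/0.90861 + 313.5 = 123.8623, v = 659.2·(+0.31328)/0.90861 + 233.6 = 460.8850
M2: Pc = R·M2+t = (-0.21120, +0.15827, +0.88138); u = 503.0·(-0.21120)/0.88138 + 313.5 = 192.9707, v = 659.2·(+0.15827)/0.88138 + 233.6 = 351.9762
M3: Pc = R·M3+t = (-0.36544, +0.03852, +0.81899); u = 503.0·(-0.36544)/0.81899 + 313.5 = 89.0560, v = 659.2·(+0.03852)/0.81899 + 233.6 = 264.6045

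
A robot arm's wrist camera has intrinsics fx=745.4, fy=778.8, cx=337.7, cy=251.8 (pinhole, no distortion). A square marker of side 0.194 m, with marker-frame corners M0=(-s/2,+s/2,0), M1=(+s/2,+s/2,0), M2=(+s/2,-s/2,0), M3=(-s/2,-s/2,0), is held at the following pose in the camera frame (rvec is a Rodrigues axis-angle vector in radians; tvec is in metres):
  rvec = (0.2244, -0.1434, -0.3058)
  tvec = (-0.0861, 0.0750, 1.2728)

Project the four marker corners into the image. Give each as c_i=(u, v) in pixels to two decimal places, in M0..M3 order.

Intrinsics K: fx=745.4, fy=778.8, cx=337.7, cy=251.8
Marker side s = 0.194 m; corners in marker frame (Z=0):
  M0 = (-0.0970, +0.0970, 0)
  M1 = (+0.0970, +0.0970, 0)
  M2 = (+0.0970, -0.0970, 0)
  M3 = (-0.0970, -0.0970, 0)
rvec = (0.2244, -0.1434, -0.3058), |rvec| = θ = 0.40550 rad = 23.234°
Rodrigues: sinθ=0.39448, 1−cosθ=0.08110; R = I + sinθ·[k]× + (1−cosθ)·[k]×²:
    [+0.94374 +0.28162 -0.17335]
    [-0.31336 +0.92905 -0.19667]
    [+0.10566 +0.23993 +0.96502]
t = (-0.0861, 0.0750, 1.2728) m
M0: Pc = R·M0+t = (-0.15033, +0.19551, +1.28582); u = 745.4·(-0.15033)/1.28582 + 337.7 = 250.5553, v = 778.8·(+0.19551)/1.28582 + 251.8 = 370.2187
M1: Pc = R·M1+t = (+0.03276, +0.13472, +1.30632); u = 745.4·(+0.03276)/1.30632 + 337.7 = 356.3929, v = 778.8·(+0.13472)/1.30632 + 251.8 = 332.1181
M2: Pc = R·M2+t = (-0.02187, -0.04551, +1.25978); u = 745.4·(-0.02187)/1.25978 + 337.7 = 324.7572, v = 778.8·(-0.04551)/1.25978 + 251.8 = 223.6635
M3: Pc = R·M3+t = (-0.20496, +0.01528, +1.23928); u = 745.4·(-0.20496)/1.23928 + 337.7 = 214.4211, v = 778.8·(+0.01528)/1.23928 + 251.8 = 261.4014

c0=(250.56, 370.22) c1=(356.39, 332.12) c2=(324.76, 223.66) c3=(214.42, 261.40)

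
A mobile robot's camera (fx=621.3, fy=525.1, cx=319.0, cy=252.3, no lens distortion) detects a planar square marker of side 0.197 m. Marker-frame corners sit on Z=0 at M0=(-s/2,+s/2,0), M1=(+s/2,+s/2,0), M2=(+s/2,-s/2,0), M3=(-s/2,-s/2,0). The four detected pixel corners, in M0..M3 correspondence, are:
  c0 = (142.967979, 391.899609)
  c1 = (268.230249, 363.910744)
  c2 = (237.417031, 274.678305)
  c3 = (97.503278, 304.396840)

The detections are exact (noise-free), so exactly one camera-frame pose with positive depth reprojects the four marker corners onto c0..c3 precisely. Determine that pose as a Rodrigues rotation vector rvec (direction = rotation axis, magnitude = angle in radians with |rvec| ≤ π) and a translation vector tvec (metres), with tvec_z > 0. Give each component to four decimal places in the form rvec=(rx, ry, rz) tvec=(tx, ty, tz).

Intrinsics K: fx=621.3, fy=525.1, cx=319.0, cy=252.3
Marker side s = 0.197 m; corners in marker frame (Z=0):
  M0 = (-0.0985, +0.0985, 0)
  M1 = (+0.0985, +0.0985, 0)
  M2 = (+0.0985, -0.0985, 0)
  M3 = (-0.0985, -0.0985, 0)
Detected image corners:
  c0 = (142.967979, 391.899609) px
  c1 = (268.230249, 363.910744) px
  c2 = (237.417031, 274.678305) px
  c3 = (97.503278, 304.396840) px
Planar DLT: solve 8×8 A·h = b for H (H[2,2]=1):
  H  [+685.35028 +293.83873 +188.04208]
  H  [-120.66862 +628.44158 +335.95786]
  H  [+0.07660 +0.53890 +1.00000]
B = K⁻¹H; ‖b₁‖=1.099333, ‖b₂‖=1.099333; λ = 2/(‖b₁‖+‖b₂‖) = 0.909643, sign → tz>0 ⇒ λ=+0.909643
r₁ = λ·B[:,0] = (+0.96764,-0.24252,+0.06968); r₂ = λ·B[:,1] = (+0.17852,+0.85313,+0.49021)
r₃ = r₁×r₂ = (-0.17833,-0.46190,+0.86882); SVD([r₁ r₂ r₃]) → R = UVᵀ:
  R  [+0.96764 +0.17852 -0.17833]
  R  [-0.24252 +0.85313 -0.46190]
  R  [+0.06968 +0.49021 +0.86882]
t = (-0.19173, +0.14492, +0.90964) m
tr R = 2.689589; θ = arccos((tr R − 1)/2) = 0.564616 rad = 32.350°
axis k = ((R−Rᵀ)₃₂, (R−Rᵀ)₁₃, (R−Rᵀ)₂₁) / (2 sinθ) = (+0.889670, -0.231746, -0.393423)
rvec = θ·k = (+0.502321, -0.130847, -0.222133)

rvec=(0.5023, -0.1308, -0.2221) tvec=(-0.1917, 0.1449, 0.9096)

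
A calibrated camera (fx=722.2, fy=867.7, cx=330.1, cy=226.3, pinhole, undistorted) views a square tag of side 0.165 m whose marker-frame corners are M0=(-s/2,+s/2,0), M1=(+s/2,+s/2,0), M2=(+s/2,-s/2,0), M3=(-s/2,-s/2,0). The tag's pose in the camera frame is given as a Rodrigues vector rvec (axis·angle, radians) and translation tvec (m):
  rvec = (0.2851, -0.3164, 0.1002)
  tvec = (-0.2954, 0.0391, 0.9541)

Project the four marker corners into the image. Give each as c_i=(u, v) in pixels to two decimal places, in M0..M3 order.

c0=(37.08, 330.11) c1=(165.02, 332.15) c2=(175.20, 194.32) c3=(41.78, 184.13)

Intrinsics K: fx=722.2, fy=867.7, cx=330.1, cy=226.3
Marker side s = 0.165 m; corners in marker frame (Z=0):
  M0 = (-0.0825, +0.0825, 0)
  M1 = (+0.0825, +0.0825, 0)
  M2 = (+0.0825, -0.0825, 0)
  M3 = (-0.0825, -0.0825, 0)
rvec = (0.2851, -0.3164, 0.1002), |rvec| = θ = 0.43753 rad = 25.069°
Rodrigues: sinθ=0.42370, 1−cosθ=0.09420; R = I + sinθ·[k]× + (1−cosθ)·[k]×²:
    [+0.94580 -0.14142 -0.29234]
    [+0.05265 +0.95506 -0.29169]
    [+0.32046 +0.26049 +0.91074]
t = (-0.2954, 0.0391, 0.9541) m
M0: Pc = R·M0+t = (-0.38510, +0.11355, +0.94915); u = 722.2·(-0.38510)/0.94915 + 330.1 = 37.0849, v = 867.7·(+0.11355)/0.94915 + 226.3 = 330.1050
M1: Pc = R·M1+t = (-0.22904, +0.12224, +1.00203); u = 722.2·(-0.22904)/1.00203 + 330.1 = 165.0229, v = 867.7·(+0.12224)/1.00203 + 226.3 = 332.1494
M2: Pc = R·M2+t = (-0.20570, -0.03535, +0.95905); u = 722.2·(-0.20570)/0.95905 + 330.1 = 175.1966, v = 867.7·(-0.03535)/0.95905 + 226.3 = 194.3176
M3: Pc = R·M3+t = (-0.36176, -0.04404, +0.90617); u = 722.2·(-0.36176)/0.90617 + 330.1 = 41.7839, v = 867.7·(-0.04404)/0.90617 + 226.3 = 184.1336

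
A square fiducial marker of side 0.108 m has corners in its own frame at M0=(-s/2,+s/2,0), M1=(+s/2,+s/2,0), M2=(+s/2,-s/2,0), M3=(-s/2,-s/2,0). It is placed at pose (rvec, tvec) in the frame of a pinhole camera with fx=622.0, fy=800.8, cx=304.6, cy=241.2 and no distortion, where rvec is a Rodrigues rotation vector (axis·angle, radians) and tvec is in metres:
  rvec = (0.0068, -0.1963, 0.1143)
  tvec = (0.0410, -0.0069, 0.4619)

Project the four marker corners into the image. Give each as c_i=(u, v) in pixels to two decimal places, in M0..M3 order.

c0=(280.10, 313.38) c1=(419.80, 330.80) c2=(435.89, 148.93) c3=(297.08, 123.05)

Intrinsics K: fx=622.0, fy=800.8, cx=304.6, cy=241.2
Marker side s = 0.108 m; corners in marker frame (Z=0):
  M0 = (-0.0540, +0.0540, 0)
  M1 = (+0.0540, +0.0540, 0)
  M2 = (+0.0540, -0.0540, 0)
  M3 = (-0.0540, -0.0540, 0)
rvec = (0.0068, -0.1963, 0.1143), |rvec| = θ = 0.22725 rad = 13.021°
Rodrigues: sinθ=0.22530, 1−cosθ=0.02571; R = I + sinθ·[k]× + (1−cosθ)·[k]×²:
    [+0.97431 -0.11398 -0.19423]
    [+0.11265 +0.99347 -0.01791]
    [+0.19500 -0.00443 +0.98079]
t = (0.0410, -0.0069, 0.4619) m
M0: Pc = R·M0+t = (-0.01777, +0.04066, +0.45113); u = 622.0·(-0.01777)/0.45113 + 304.6 = 280.1023, v = 800.8·(+0.04066)/0.45113 + 241.2 = 313.3828
M1: Pc = R·M1+t = (+0.08746, +0.05283, +0.47219); u = 622.0·(+0.08746)/0.47219 + 304.6 = 419.8049, v = 800.8·(+0.05283)/0.47219 + 241.2 = 330.7971
M2: Pc = R·M2+t = (+0.09977, -0.05446, +0.47267); u = 622.0·(+0.09977)/0.47267 + 304.6 = 435.8877, v = 800.8·(-0.05446)/0.47267 + 241.2 = 148.9263
M3: Pc = R·M3+t = (-0.00546, -0.06663, +0.45161); u = 622.0·(-0.00546)/0.45161 + 304.6 = 297.0831, v = 800.8·(-0.06663)/0.45161 + 241.2 = 123.0492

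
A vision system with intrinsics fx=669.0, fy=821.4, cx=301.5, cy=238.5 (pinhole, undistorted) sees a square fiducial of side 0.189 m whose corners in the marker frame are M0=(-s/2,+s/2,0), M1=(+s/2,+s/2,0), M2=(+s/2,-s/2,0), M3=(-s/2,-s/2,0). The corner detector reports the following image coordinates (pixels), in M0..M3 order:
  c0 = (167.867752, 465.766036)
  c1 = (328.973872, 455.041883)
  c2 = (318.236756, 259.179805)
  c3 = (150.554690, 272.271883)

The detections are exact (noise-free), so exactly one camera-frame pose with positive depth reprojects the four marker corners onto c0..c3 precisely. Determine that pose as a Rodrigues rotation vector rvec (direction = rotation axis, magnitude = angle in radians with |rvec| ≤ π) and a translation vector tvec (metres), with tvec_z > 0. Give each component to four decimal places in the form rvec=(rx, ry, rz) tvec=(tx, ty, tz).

rvec=(0.1672, 0.0337, -0.0676) tvec=(-0.0690, 0.1178, 0.7646)

Intrinsics K: fx=669.0, fy=821.4, cx=301.5, cy=238.5
Marker side s = 0.189 m; corners in marker frame (Z=0):
  M0 = (-0.0945, +0.0945, 0)
  M1 = (+0.0945, +0.0945, 0)
  M2 = (+0.0945, -0.0945, 0)
  M3 = (-0.0945, -0.0945, 0)
Detected image corners:
  c0 = (167.867752, 465.766036) px
  c1 = (328.973872, 455.041883) px
  c2 = (318.236756, 259.179805) px
  c3 = (150.554690, 272.271883) px
Planar DLT: solve 8×8 A·h = b for H (H[2,2]=1):
  H  [+857.10854 +126.43733 +241.15415]
  H  [-81.44629 +1108.43806 +365.08065]
  H  [-0.05114 +0.21601 +1.00000]
B = K⁻¹H; ‖b₁‖=1.307950, ‖b₂‖=1.307950; λ = 2/(‖b₁‖+‖b₂‖) = 0.764555, sign → tz>0 ⇒ λ=+0.764555
r₁ = λ·B[:,0] = (+0.99715,-0.06446,-0.03910); r₂ = λ·B[:,1] = (+0.07007,+0.98378,+0.16515)
r₃ = r₁×r₂ = (+0.02782,-0.16742,+0.98549); SVD([r₁ r₂ r₃]) → R = UVᵀ:
  R  [+0.99715 +0.07007 +0.02782]
  R  [-0.06446 +0.98378 -0.16742]
  R  [-0.03910 +0.16515 +0.98549]
t = (-0.06897, +0.11782, +0.76456) m
tr R = 2.966423; θ = arccos((tr R − 1)/2) = 0.183497 rad = 10.514°
axis k = ((R−Rᵀ)₃₂, (R−Rᵀ)₁₃, (R−Rᵀ)₂₁) / (2 sinθ) = (+0.911311, +0.183385, -0.368622)
rvec = θ·k = (+0.167223, +0.033651, -0.067641)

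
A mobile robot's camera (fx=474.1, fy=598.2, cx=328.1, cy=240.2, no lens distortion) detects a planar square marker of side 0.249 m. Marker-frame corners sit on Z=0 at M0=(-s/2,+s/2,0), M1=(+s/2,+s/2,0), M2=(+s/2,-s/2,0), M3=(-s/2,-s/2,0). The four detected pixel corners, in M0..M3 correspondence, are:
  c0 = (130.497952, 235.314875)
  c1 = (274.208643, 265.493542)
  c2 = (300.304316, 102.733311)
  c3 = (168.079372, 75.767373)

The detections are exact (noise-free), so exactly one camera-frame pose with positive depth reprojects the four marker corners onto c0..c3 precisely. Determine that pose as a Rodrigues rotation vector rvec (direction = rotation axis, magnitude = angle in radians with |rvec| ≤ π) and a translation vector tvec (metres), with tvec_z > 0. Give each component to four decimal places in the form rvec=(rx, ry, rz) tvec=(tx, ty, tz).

Intrinsics K: fx=474.1, fy=598.2, cx=328.1, cy=240.2
Marker side s = 0.249 m; corners in marker frame (Z=0):
  M0 = (-0.1245, +0.1245, 0)
  M1 = (+0.1245, +0.1245, 0)
  M2 = (+0.1245, -0.1245, 0)
  M3 = (-0.1245, -0.1245, 0)
Detected image corners:
  c0 = (130.497952, 235.314875) px
  c1 = (274.208643, 265.493542) px
  c2 = (300.304316, 102.733311) px
  c3 = (168.079372, 75.767373) px
Planar DLT: solve 8×8 A·h = b for H (H[2,2]=1):
  H  [+548.75561 -201.90505 +218.77283]
  H  [+111.08464 +589.62640 +166.39153]
  H  [-0.01997 -0.33894 +1.00000]
B = K⁻¹H; ‖b₁‖=1.187367, ‖b₂‖=1.187367; λ = 2/(‖b₁‖+‖b₂‖) = 0.842200, sign → tz>0 ⇒ λ=+0.842200
r₁ = λ·B[:,0] = (+0.98646,+0.16315,-0.01682); r₂ = λ·B[:,1] = (-0.16112,+0.94475,-0.28546)
r₃ = r₁×r₂ = (-0.03068,+0.28430,+0.95824); SVD([r₁ r₂ r₃]) → R = UVᵀ:
  R  [+0.98646 -0.16112 -0.03068]
  R  [+0.16315 +0.94475 +0.28430]
  R  [-0.01682 -0.28546 +0.95824]
t = (-0.19421, -0.10391, +0.84220) m
tr R = 2.889453; θ = arccos((tr R − 1)/2) = 0.334037 rad = 19.139°
axis k = ((R−Rᵀ)₃₂, (R−Rᵀ)₁₃, (R−Rᵀ)₂₁) / (2 sinθ) = (-0.868910, -0.021144, +0.494519)
rvec = θ·k = (-0.290248, -0.007063, +0.165187)

rvec=(-0.2902, -0.0071, 0.1652) tvec=(-0.1942, -0.1039, 0.8422)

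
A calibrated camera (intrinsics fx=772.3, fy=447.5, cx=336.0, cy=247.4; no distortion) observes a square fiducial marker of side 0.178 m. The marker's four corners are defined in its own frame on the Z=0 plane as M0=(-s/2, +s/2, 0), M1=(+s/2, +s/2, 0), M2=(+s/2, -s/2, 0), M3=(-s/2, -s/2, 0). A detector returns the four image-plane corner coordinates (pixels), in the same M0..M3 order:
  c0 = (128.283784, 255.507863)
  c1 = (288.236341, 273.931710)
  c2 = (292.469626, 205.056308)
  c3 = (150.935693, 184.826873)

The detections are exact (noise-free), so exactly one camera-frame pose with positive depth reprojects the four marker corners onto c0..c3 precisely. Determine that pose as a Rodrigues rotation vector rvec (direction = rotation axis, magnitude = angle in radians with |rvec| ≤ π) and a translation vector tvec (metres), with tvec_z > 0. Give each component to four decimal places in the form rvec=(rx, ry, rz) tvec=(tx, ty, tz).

rvec=(-0.6240, -0.3567, 0.1095) tvec=(-0.1374, -0.0387, 0.8963)

Intrinsics K: fx=772.3, fy=447.5, cx=336.0, cy=247.4
Marker side s = 0.178 m; corners in marker frame (Z=0):
  M0 = (-0.0890, +0.0890, 0)
  M1 = (+0.0890, +0.0890, 0)
  M2 = (+0.0890, -0.0890, 0)
  M3 = (-0.0890, -0.0890, 0)
Detected image corners:
  c0 = (128.283784, 255.507863) px
  c1 = (288.236341, 273.931710) px
  c2 = (292.469626, 205.056308) px
  c3 = (150.935693, 184.826873) px
Planar DLT: solve 8×8 A·h = b for H (H[2,2]=1):
  H  [+914.23248 -215.30654 +217.57080]
  H  [+184.12177 +240.81107 +228.07146]
  H  [+0.32741 -0.65724 +1.00000]
B = K⁻¹H; ‖b₁‖=1.115651, ‖b₂‖=1.115651; λ = 2/(‖b₁‖+‖b₂‖) = 0.896338, sign → tz>0 ⇒ λ=+0.896338
r₁ = λ·B[:,0] = (+0.93339,+0.20655,+0.29347); r₂ = λ·B[:,1] = (+0.00641,+0.80803,-0.58911)
r₃ = r₁×r₂ = (-0.35881,+0.55175,+0.75288); SVD([r₁ r₂ r₃]) → R = UVᵀ:
  R  [+0.93339 +0.00641 -0.35881]
  R  [+0.20655 +0.80803 +0.55175]
  R  [+0.29347 -0.58911 +0.75288]
t = (-0.13745, -0.03871, +0.89634) m
tr R = 2.494298; θ = arccos((tr R − 1)/2) = 0.727034 rad = 41.656°
axis k = ((R−Rᵀ)₃₂, (R−Rᵀ)₁₃, (R−Rᵀ)₂₁) / (2 sinθ) = (-0.858229, -0.490689, +0.150557)
rvec = θ·k = (-0.623962, -0.356748, +0.109460)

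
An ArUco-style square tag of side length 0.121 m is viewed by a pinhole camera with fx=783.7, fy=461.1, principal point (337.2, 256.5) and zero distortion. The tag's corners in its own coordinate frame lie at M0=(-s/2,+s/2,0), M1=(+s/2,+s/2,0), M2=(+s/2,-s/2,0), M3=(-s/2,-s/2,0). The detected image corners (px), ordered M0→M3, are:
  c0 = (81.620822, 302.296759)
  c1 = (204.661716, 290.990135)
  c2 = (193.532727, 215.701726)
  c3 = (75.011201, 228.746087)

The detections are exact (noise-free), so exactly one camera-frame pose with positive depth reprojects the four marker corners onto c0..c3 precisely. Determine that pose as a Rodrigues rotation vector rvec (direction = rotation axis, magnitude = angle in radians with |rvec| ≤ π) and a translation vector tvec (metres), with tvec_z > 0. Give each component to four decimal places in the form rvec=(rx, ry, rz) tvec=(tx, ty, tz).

rvec=(-0.2019, 0.1927, -0.1432) tvec=(-0.1853, 0.0037, 0.7281)

Intrinsics K: fx=783.7, fy=461.1, cx=337.2, cy=256.5
Marker side s = 0.121 m; corners in marker frame (Z=0):
  M0 = (-0.0605, +0.0605, 0)
  M1 = (+0.0605, +0.0605, 0)
  M2 = (+0.0605, -0.0605, 0)
  M3 = (-0.0605, -0.0605, 0)
Detected image corners:
  c0 = (81.620822, 302.296759) px
  c1 = (204.661716, 290.990135) px
  c2 = (193.532727, 215.701726) px
  c3 = (75.011201, 228.746087) px
Planar DLT: solve 8×8 A·h = b for H (H[2,2]=1):
  H  [+964.47829 +32.58623 +137.74903]
  H  [-163.19143 +539.29140 +258.86596]
  H  [-0.24068 -0.29156 +1.00000]
B = K⁻¹H; ‖b₁‖=1.373503, ‖b₂‖=1.373503; λ = 2/(‖b₁‖+‖b₂‖) = 0.728065, sign → tz>0 ⇒ λ=+0.728065
r₁ = λ·B[:,0] = (+0.97141,-0.16020,-0.17523); r₂ = λ·B[:,1] = (+0.12161,+0.96961,-0.21228)
r₃ = r₁×r₂ = (+0.20391,+0.18490,+0.96137); SVD([r₁ r₂ r₃]) → R = UVᵀ:
  R  [+0.97141 +0.12161 +0.20391]
  R  [-0.16020 +0.96961 +0.18490]
  R  [-0.17523 -0.21228 +0.96137]
t = (-0.18529, +0.00374, +0.72807) m
tr R = 2.902389; θ = arccos((tr R − 1)/2) = 0.313712 rad = 17.974°
axis k = ((R−Rᵀ)₃₂, (R−Rᵀ)₁₃, (R−Rᵀ)₂₁) / (2 sinθ) = (-0.643530, +0.614316, -0.456601)
rvec = θ·k = (-0.201883, +0.192718, -0.143241)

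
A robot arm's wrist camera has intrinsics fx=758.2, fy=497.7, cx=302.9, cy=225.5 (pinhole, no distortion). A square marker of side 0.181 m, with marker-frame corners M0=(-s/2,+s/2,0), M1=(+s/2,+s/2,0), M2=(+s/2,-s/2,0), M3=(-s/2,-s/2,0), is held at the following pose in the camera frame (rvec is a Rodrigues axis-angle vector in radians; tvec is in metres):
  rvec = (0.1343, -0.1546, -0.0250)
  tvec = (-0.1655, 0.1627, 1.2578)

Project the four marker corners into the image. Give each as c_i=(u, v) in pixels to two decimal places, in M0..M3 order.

Intrinsics K: fx=758.2, fy=497.7, cx=302.9, cy=225.5
Marker side s = 0.181 m; corners in marker frame (Z=0):
  M0 = (-0.0905, +0.0905, 0)
  M1 = (+0.0905, +0.0905, 0)
  M2 = (+0.0905, -0.0905, 0)
  M3 = (-0.0905, -0.0905, 0)
rvec = (0.1343, -0.1546, -0.0250), |rvec| = θ = 0.20631 rad = 11.821°
Rodrigues: sinθ=0.20485, 1−cosθ=0.02121; R = I + sinθ·[k]× + (1−cosθ)·[k]×²:
    [+0.98778 +0.01448 -0.15518]
    [-0.03517 +0.99070 -0.13142]
    [+0.15183 +0.13527 +0.97911]
t = (-0.1655, 0.1627, 1.2578) m
M0: Pc = R·M0+t = (-0.25358, +0.25554, +1.25630); u = 758.2·(-0.25358)/1.25630 + 302.9 = 149.8577, v = 497.7·(+0.25554)/1.25630 + 225.5 = 326.7359
M1: Pc = R·M1+t = (-0.07480, +0.24918, +1.28378); u = 758.2·(-0.07480)/1.28378 + 302.9 = 258.7259, v = 497.7·(+0.24918)/1.28378 + 225.5 = 322.1011
M2: Pc = R·M2+t = (-0.07742, +0.06986, +1.25930); u = 758.2·(-0.07742)/1.25930 + 302.9 = 256.2892, v = 497.7·(+0.06986)/1.25930 + 225.5 = 253.1096
M3: Pc = R·M3+t = (-0.25620, +0.07622, +1.23182); u = 758.2·(-0.25620)/1.23182 + 302.9 = 145.2027, v = 497.7·(+0.07622)/1.23182 + 225.5 = 256.2974

c0=(149.86, 326.74) c1=(258.73, 322.10) c2=(256.29, 253.11) c3=(145.20, 256.30)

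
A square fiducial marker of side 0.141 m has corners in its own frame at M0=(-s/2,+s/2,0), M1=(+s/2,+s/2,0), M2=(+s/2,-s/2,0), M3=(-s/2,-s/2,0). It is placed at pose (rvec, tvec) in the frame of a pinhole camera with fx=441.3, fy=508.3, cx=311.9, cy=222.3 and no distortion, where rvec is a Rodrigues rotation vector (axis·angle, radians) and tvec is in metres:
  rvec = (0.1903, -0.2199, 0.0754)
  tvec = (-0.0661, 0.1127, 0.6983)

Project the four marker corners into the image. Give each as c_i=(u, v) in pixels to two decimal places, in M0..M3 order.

Intrinsics K: fx=441.3, fy=508.3, cx=311.9, cy=222.3
Marker side s = 0.141 m; corners in marker frame (Z=0):
  M0 = (-0.0705, +0.0705, 0)
  M1 = (+0.0705, +0.0705, 0)
  M2 = (+0.0705, -0.0705, 0)
  M3 = (-0.0705, -0.0705, 0)
rvec = (0.1903, -0.2199, 0.0754), |rvec| = θ = 0.30043 rad = 17.213°
Rodrigues: sinθ=0.29593, 1−cosθ=0.04479; R = I + sinθ·[k]× + (1−cosθ)·[k]×²:
    [+0.97318 -0.09504 -0.20949]
    [+0.05350 +0.97921 -0.19568]
    [+0.22373 +0.17922 +0.95803]
t = (-0.0661, 0.1127, 0.6983) m
M0: Pc = R·M0+t = (-0.14141, +0.17796, +0.69516); u = 441.3·(-0.14141)/0.69516 + 311.9 = 222.1310, v = 508.3·(+0.17796)/0.69516 + 222.3 = 352.4252
M1: Pc = R·M1+t = (-0.00419, +0.18551, +0.72671); u = 441.3·(-0.00419)/0.72671 + 311.9 = 309.3551, v = 508.3·(+0.18551)/0.72671 + 222.3 = 352.0533
M2: Pc = R·M2+t = (+0.00921, +0.04744, +0.70144); u = 441.3·(+0.00921)/0.70144 + 311.9 = 317.6940, v = 508.3·(+0.04744)/0.70144 + 222.3 = 256.6761
M3: Pc = R·M3+t = (-0.12801, +0.03989, +0.66989); u = 441.3·(-0.12801)/0.66989 + 311.9 = 227.5723, v = 508.3·(+0.03989)/0.66989 + 222.3 = 252.5706

c0=(222.13, 352.43) c1=(309.36, 352.05) c2=(317.69, 256.68) c3=(227.57, 252.57)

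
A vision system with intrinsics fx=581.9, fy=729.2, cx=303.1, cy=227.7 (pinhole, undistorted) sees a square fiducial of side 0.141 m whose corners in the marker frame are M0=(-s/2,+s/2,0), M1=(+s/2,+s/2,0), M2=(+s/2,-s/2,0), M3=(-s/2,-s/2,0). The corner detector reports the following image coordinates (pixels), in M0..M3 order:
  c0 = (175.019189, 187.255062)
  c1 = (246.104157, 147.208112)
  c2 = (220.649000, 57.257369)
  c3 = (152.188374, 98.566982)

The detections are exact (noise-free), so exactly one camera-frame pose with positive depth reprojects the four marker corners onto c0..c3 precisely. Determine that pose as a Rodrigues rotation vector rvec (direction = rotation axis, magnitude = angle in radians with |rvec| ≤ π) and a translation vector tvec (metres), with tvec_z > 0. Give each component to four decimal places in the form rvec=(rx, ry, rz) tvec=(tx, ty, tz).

rvec=(-0.1685, 0.2353, -0.3708) tvec=(-0.1851, -0.1480, 1.0234)

Intrinsics K: fx=581.9, fy=729.2, cx=303.1, cy=227.7
Marker side s = 0.141 m; corners in marker frame (Z=0):
  M0 = (-0.0705, +0.0705, 0)
  M1 = (+0.0705, +0.0705, 0)
  M2 = (+0.0705, -0.0705, 0)
  M3 = (-0.0705, -0.0705, 0)
Detected image corners:
  c0 = (175.019189, 187.255062) px
  c1 = (246.104157, 147.208112) px
  c2 = (220.649000, 57.257369) px
  c3 = (152.188374, 98.566982) px
Planar DLT: solve 8×8 A·h = b for H (H[2,2]=1):
  H  [+456.68841 +131.30929 +197.84843]
  H  [-312.04149 +608.83821 +122.21537]
  H  [-0.19156 -0.20047 +1.00000]
B = K⁻¹H; ‖b₁‖=0.977097, ‖b₂‖=0.977097; λ = 2/(‖b₁‖+‖b₂‖) = 1.023440, sign → tz>0 ⇒ λ=+1.023440
r₁ = λ·B[:,0] = (+0.90534,-0.37674,-0.19605); r₂ = λ·B[:,1] = (+0.33782,+0.91858,-0.20517)
r₃ = r₁×r₂ = (+0.25738,+0.11952,+0.95889); SVD([r₁ r₂ r₃]) → R = UVᵀ:
  R  [+0.90534 +0.33782 +0.25738]
  R  [-0.37674 +0.91858 +0.11952]
  R  [-0.19605 -0.20517 +0.95889]
t = (-0.18512, -0.14805, +1.02344) m
tr R = 2.782805; θ = arccos((tr R − 1)/2) = 0.470366 rad = 26.950°
axis k = ((R−Rᵀ)₃₂, (R−Rᵀ)₁₃, (R−Rᵀ)₂₁) / (2 sinθ) = (-0.358213, +0.500241, -0.788317)
rvec = θ·k = (-0.168491, +0.235296, -0.370798)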